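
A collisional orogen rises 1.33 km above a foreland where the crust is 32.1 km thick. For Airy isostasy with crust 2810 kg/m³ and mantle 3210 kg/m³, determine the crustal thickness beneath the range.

42.8 km

Root depth r = h ρ_c / (ρ_m − ρ_c) = 1.33 km × 2810 / 400 = 9.343 km.
Total thickness = T + h + r = 32.1 km + 1.33 km + 9.343 km = 42.8 km.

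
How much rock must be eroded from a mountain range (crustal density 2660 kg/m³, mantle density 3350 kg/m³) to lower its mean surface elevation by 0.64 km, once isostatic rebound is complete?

Net drop Δ = e − u = e − e ρ_c/ρ_m = e (ρ_m − ρ_c)/ρ_m.
e = Δ ρ_m/(ρ_m − ρ_c) = 0.64 km × 3350/690 = 3.11 km.

3.11 km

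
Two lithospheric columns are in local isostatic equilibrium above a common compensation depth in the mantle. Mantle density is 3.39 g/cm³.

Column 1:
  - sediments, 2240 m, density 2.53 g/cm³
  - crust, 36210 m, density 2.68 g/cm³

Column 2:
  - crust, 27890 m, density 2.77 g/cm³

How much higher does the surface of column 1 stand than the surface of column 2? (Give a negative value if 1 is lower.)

For any compensation level in the mantle, the mantle terms cancel and isostasy reduces to e = (Σt_1 − Σt_2) − (Σ(ρt)_1 − Σ(ρt)_2) / ρ_m.
Σt_1 = 38450 m; Σt_2 = 27890 m; Σ(ρt)_1 = 102710; Σ(ρt)_2 = 77255.3 (in m·g/cm³).
e = (38450 − 27890) − (102710 − 77255.3) / 3.39 = 3050 m.

3050 m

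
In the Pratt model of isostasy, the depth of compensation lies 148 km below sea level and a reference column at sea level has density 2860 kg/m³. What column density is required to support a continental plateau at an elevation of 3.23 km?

Pratt balance: ρ_ref D = ρ (D + h).
ρ = ρ_ref D/(D + h) = 2860 × 148 km/(148 km + 3.23 km) = 2800 kg/m³.

2800 kg/m³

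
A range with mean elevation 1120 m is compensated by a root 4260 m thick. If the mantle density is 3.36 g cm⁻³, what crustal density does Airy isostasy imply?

2.66 g cm⁻³

ρ_c h = (ρ_m − ρ_c) r → ρ_c (h + r) = ρ_m r → ρ_c = ρ_m r / (h + r).
ρ_c = 3.36 × 4260 m / (1120 m + 4260 m) = 2.66 g cm⁻³.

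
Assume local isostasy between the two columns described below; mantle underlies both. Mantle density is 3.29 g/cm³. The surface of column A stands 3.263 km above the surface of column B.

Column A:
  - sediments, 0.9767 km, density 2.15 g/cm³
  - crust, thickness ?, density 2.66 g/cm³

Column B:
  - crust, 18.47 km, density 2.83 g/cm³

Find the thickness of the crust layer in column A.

28.8 km

Take the compensation level at the base of the deeper column (depth z_c below the surface of column A) and equate Σ ρ_i t_i down to z_c; mantle fills any gap and the z_c terms cancel.
Column A: 0.9767×2.15 + x×2.66 + (z_c − 0.9767 − x)×3.29
Column B: 3.263×0 + 18.47×2.83 + (z_c − 3.263 − 18.47)×3.29
The z_c×3.29 term appears on both sides and cancels. Collect the known terms of each column as K = Σ(ρt)_known − 3.29 × (depth of known layers): K_A = 2.099905 − 3.29×0.9767 = −1.113438; K_B = 52.2701 − 3.29×(3.263 + 18.47) = −19.23147.
Balance: K_A − x×(3.29 − 2.66) = K_B, so x = (K_A − K_B)/(3.29 − 2.66) = 18.118/0.63 = 28.8 km.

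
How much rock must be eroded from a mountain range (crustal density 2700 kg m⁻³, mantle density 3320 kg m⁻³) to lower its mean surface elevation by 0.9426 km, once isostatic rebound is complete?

Net drop Δ = e − u = e − e ρ_c/ρ_m = e (ρ_m − ρ_c)/ρ_m.
e = Δ ρ_m/(ρ_m − ρ_c) = 0.9426 km × 3320/620 = 5.05 km.

5.05 km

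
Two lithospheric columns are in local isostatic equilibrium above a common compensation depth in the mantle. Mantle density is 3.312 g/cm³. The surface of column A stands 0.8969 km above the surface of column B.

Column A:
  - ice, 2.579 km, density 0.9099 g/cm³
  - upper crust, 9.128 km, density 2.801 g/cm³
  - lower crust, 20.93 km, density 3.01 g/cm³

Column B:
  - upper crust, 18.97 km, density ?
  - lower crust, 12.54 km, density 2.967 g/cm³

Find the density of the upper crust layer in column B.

2.79 g/cm³

Take the compensation level at the base of the deeper column (depth z_c below the surface of column A) and equate Σ ρ_i t_i down to z_c; mantle fills any gap and the z_c terms cancel.
Column A: 2.579×0.9099 + 9.128×2.801 + 20.93×3.01 + (z_c − 32.637)×3.312
Column B: 0.8969×0 + 18.97×ρ + 12.54×2.967 + (z_c − 0.8969 − 31.51)×3.312
The z_c×3.312 term appears on both sides and cancels. Collect the known terms of each column as K = Σ(ρt)_known − 3.312 × (depth of known layers): K_A = 90.9134601 − 3.312×32.637 = −17.1802839; K_B = 37.20618 − 3.312×(0.8969 + 31.51) = −70.1254728.
Balance: K_A = K_B + 18.97×ρ, so ρ = (K_A − K_B)/18.97 = 52.9452/18.97 = 2.79 g/cm³.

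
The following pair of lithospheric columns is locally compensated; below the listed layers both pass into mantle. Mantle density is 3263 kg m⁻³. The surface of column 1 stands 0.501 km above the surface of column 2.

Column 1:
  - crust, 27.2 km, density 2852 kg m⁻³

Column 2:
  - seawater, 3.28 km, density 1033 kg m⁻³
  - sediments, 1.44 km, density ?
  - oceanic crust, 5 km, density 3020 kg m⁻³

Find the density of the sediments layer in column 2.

2560 kg m⁻³

Take the compensation level at the base of the deeper column (depth z_c below the surface of column 1) and equate Σ ρ_i t_i down to z_c; mantle fills any gap and the z_c terms cancel.
Column 1: 27.2×2852 + (z_c − 27.2)×3263
Column 2: 0.501×0 + 3.28×1033 + 1.44×ρ + 5×3020 + (z_c − 0.501 − 9.72)×3263
The z_c×3263 term appears on both sides and cancels. Collect the known terms of each column as K = Σ(ρt)_known − 3263 × (depth of known layers): K_1 = 77574.4 − 3263×27.2 = −11179.2; K_2 = 18488.24 − 3263×(0.501 + 9.72) = −14862.883.
Balance: K_1 = K_2 + 1.44×ρ, so ρ = (K_1 − K_2)/1.44 = 3683.68/1.44 = 2560 kg m⁻³.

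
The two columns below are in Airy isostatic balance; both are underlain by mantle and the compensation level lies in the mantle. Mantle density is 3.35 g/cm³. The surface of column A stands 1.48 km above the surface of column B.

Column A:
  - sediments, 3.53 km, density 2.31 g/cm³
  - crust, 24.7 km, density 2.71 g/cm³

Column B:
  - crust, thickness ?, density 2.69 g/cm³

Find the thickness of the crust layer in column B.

Take the compensation level at the base of the deeper column (depth z_c below the surface of column A) and equate Σ ρ_i t_i down to z_c; mantle fills any gap and the z_c terms cancel.
Column A: 3.53×2.31 + 24.7×2.71 + (z_c − 28.23)×3.35
Column B: 1.48×0 + x×2.69 + (z_c − 1.48 − 0 − x)×3.35
The z_c×3.35 term appears on both sides and cancels. Collect the known terms of each column as K = Σ(ρt)_known − 3.35 × (depth of known layers): K_A = 75.0913 − 3.35×28.23 = −19.4792; K_B = 0 − 3.35×(1.48 + 0) = −4.958.
Balance: K_A = K_B − x×(3.35 − 2.69), so x = (K_B − K_A)/(3.35 − 2.69) = 14.5212/0.66 = 22 km.

22 km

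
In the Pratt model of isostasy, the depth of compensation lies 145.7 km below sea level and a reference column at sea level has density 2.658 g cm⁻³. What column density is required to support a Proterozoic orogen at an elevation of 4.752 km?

2.57 g cm⁻³

Pratt balance: ρ_ref D = ρ (D + h).
ρ = ρ_ref D/(D + h) = 2.658 × 145.7 km/(145.7 km + 4.752 km) = 2.57 g cm⁻³.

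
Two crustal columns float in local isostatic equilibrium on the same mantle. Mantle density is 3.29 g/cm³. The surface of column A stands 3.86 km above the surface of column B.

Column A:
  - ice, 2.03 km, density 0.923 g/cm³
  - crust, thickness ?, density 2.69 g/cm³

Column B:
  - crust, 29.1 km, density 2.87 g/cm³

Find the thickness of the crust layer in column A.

Take the compensation level at the base of the deeper column (depth z_c below the surface of column A) and equate Σ ρ_i t_i down to z_c; mantle fills any gap and the z_c terms cancel.
Column A: 2.03×0.923 + x×2.69 + (z_c − 2.03 − x)×3.29
Column B: 3.86×0 + 29.1×2.87 + (z_c − 3.86 − 29.1)×3.29
The z_c×3.29 term appears on both sides and cancels. Collect the known terms of each column as K = Σ(ρt)_known − 3.29 × (depth of known layers): K_A = 1.87369 − 3.29×2.03 = −4.80501; K_B = 83.517 − 3.29×(3.86 + 29.1) = −24.9214.
Balance: K_A − x×(3.29 − 2.69) = K_B, so x = (K_A − K_B)/(3.29 − 2.69) = 20.1164/0.6 = 33.5 km.

33.5 km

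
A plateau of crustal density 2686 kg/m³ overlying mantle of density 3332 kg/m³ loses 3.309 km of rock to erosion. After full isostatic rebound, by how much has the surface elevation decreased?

0.642 km

Rebound u = e ρ_c/ρ_m = 3.309 km × 2686/3332 = 2.667 km.
Net surface drop = e − u = 3.309 km − 2.667 km = e (ρ_m − ρ_c)/ρ_m = 0.642 km.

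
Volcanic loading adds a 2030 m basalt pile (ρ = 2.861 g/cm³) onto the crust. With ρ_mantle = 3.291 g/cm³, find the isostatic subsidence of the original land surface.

Subaerial loading: s = t ρ_load / ρ_m.
s = 2030 m × 2.861/3.291 = 1760 m.

1760 m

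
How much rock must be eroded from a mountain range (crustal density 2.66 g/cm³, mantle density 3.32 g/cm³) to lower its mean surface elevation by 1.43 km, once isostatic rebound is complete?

Net drop Δ = e − u = e − e ρ_c/ρ_m = e (ρ_m − ρ_c)/ρ_m.
e = Δ ρ_m/(ρ_m − ρ_c) = 1.43 km × 3.32/0.66 = 7.19 km.

7.19 km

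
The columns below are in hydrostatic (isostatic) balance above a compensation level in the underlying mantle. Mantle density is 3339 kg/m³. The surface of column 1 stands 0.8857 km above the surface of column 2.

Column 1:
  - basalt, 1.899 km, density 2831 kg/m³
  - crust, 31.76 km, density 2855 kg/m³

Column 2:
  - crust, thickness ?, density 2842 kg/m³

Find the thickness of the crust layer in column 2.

26.9 km

Take the compensation level at the base of the deeper column (depth z_c below the surface of column 1) and equate Σ ρ_i t_i down to z_c; mantle fills any gap and the z_c terms cancel.
Column 1: 1.899×2831 + 31.76×2855 + (z_c − 33.659)×3339
Column 2: 0.8857×0 + x×2842 + (z_c − 0.8857 − 0 − x)×3339
The z_c×3339 term appears on both sides and cancels. Collect the known terms of each column as K = Σ(ρt)_known − 3339 × (depth of known layers): K_1 = 96050.869 − 3339×33.659 = −16336.532; K_2 = 0 − 3339×(0.8857 + 0) = −2957.3523.
Balance: K_1 = K_2 − x×(3339 − 2842), so x = (K_2 − K_1)/(3339 − 2842) = 13379.2/497 = 26.9 km.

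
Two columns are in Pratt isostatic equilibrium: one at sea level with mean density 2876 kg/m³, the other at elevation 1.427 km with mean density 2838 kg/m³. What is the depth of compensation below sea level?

107 km

ρ_ref D = ρ (D + h) → D (ρ_ref − ρ) = ρ h.
D = ρ h/(ρ_ref − ρ) = 2838 × 1.427 km/(2876 − 2838) = 107 km.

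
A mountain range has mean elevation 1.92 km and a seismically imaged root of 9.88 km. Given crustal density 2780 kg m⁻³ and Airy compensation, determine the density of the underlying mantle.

Airy balance: ρ_c h = (ρ_m − ρ_c) r → ρ_m = ρ_c (1 + h/r).
ρ_m = 2780 × (1 + 1.92 km/9.88 km) = 3320 kg m⁻³.

3320 kg m⁻³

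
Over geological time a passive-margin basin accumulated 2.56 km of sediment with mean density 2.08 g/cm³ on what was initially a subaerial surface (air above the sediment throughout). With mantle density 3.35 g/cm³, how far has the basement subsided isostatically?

1.59 km

Subaerial load: s = t ρ_sed / ρ_m = 2.56 km × 2.08/3.35 = 1.59 km.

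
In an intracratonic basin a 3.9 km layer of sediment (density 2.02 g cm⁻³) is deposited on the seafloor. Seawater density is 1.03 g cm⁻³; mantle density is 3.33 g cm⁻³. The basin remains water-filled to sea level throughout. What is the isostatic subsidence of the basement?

1.68 km

Submarine loading: the sediment displaces seawater, and the subsidence is in turn flooded, so s (ρ_m − ρ_w) = t (ρ_sed − ρ_w).
s = 3.9 km × (2.02 − 1.03) / (3.33 − 1.03) = 1.68 km.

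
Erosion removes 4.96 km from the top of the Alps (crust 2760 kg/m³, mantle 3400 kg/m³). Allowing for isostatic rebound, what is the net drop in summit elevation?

0.934 km

Rebound u = e ρ_c/ρ_m = 4.96 km × 2760/3400 = 4.026 km.
Net surface drop = e − u = 4.96 km − 4.026 km = e (ρ_m − ρ_c)/ρ_m = 0.934 km.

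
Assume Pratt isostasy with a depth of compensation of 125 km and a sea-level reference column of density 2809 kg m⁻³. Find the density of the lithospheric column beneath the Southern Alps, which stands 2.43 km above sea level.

Pratt balance: ρ_ref D = ρ (D + h).
ρ = ρ_ref D/(D + h) = 2809 × 125 km/(125 km + 2.43 km) = 2760 kg m⁻³.

2760 kg m⁻³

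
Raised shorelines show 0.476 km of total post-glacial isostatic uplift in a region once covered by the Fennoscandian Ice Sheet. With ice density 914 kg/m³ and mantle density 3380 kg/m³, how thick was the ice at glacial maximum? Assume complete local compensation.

1.76 km

u = t ρ_ice/ρ_m → t = u ρ_m/ρ_ice = 0.476 km × 3380/914 = 1.76 km.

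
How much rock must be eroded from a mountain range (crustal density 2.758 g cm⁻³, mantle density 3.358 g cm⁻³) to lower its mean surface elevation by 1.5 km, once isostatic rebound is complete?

8.39 km

Net drop Δ = e − u = e − e ρ_c/ρ_m = e (ρ_m − ρ_c)/ρ_m.
e = Δ ρ_m/(ρ_m − ρ_c) = 1.5 km × 3.358/0.6 = 8.39 km.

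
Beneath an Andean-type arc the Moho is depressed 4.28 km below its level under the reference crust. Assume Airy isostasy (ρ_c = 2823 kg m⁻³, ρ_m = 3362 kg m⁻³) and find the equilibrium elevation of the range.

In Airy isostatic equilibrium: ρ_c h = (ρ_m − ρ_c) r.
h = r (ρ_m − ρ_c) / ρ_c = 4.28 km × (3362 − 2823) / 2823 = 0.817 km.

0.817 km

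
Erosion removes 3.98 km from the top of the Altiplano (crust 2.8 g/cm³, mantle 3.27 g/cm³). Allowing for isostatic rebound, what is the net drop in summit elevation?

Rebound u = e ρ_c/ρ_m = 3.98 km × 2.8/3.27 = 3.408 km.
Net surface drop = e − u = 3.98 km − 3.408 km = e (ρ_m − ρ_c)/ρ_m = 0.572 km.

0.572 km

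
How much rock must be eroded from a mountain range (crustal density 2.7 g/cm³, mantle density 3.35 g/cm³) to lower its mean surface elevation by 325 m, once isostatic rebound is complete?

Net drop Δ = e − u = e − e ρ_c/ρ_m = e (ρ_m − ρ_c)/ρ_m.
e = Δ ρ_m/(ρ_m − ρ_c) = 325 m × 3.35/0.65 = 1680 m.

1680 m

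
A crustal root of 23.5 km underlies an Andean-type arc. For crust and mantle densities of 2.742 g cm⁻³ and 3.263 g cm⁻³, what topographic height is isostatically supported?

4.47 km

Isostatic balance requires: ρ_c h = (ρ_m − ρ_c) r.
h = r (ρ_m − ρ_c) / ρ_c = 23.5 km × (3.263 − 2.742) / 2.742 = 4.47 km.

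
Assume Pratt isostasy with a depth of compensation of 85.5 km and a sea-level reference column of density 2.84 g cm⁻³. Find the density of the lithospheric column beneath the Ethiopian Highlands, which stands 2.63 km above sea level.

2.76 g cm⁻³

Pratt balance: ρ_ref D = ρ (D + h).
ρ = ρ_ref D/(D + h) = 2.84 × 85.5 km/(85.5 km + 2.63 km) = 2.76 g cm⁻³.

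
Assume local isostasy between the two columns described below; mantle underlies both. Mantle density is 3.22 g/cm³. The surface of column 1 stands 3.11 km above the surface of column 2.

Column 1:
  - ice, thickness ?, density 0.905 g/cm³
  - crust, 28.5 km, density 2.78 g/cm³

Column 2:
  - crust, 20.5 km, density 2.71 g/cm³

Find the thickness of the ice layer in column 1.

3.43 km

Take the compensation level at the base of the deeper column (depth z_c below the surface of column 1) and equate Σ ρ_i t_i down to z_c; mantle fills any gap and the z_c terms cancel.
Column 1: x×0.905 + 28.5×2.78 + (z_c − 28.5 − x)×3.22
Column 2: 3.11×0 + 20.5×2.71 + (z_c − 3.11 − 20.5)×3.22
The z_c×3.22 term appears on both sides and cancels. Collect the known terms of each column as K = Σ(ρt)_known − 3.22 × (depth of known layers): K_1 = 79.23 − 3.22×28.5 = −12.54; K_2 = 55.555 − 3.22×(3.11 + 20.5) = −20.4692.
Balance: K_1 − x×(3.22 − 0.905) = K_2, so x = (K_1 − K_2)/(3.22 − 0.905) = 7.9292/2.315 = 3.43 km.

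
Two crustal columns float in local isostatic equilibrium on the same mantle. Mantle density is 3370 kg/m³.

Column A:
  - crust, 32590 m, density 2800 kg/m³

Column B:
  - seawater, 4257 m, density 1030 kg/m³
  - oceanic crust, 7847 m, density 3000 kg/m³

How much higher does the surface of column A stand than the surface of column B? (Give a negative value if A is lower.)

1690 m

For any compensation level in the mantle, the mantle terms cancel and isostasy reduces to e = (Σt_A − Σt_B) − (Σ(ρt)_A − Σ(ρt)_B) / ρ_m.
Σt_A = 32590 m; Σt_B = 12104 m; Σ(ρt)_A = 91252000; Σ(ρt)_B = 27925710 (in m·kg/m³).
e = (32590 − 12104) − (91252000 − 27925710) / 3370 = 1690 m.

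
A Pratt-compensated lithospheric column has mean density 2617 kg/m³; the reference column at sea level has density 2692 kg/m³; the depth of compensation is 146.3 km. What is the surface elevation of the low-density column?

4.19 km

ρ_ref D = ρ (D + h) → h = D (ρ_ref − ρ)/ρ.
h = 146.3 km × (2692 − 2617)/2617 = 4.19 km.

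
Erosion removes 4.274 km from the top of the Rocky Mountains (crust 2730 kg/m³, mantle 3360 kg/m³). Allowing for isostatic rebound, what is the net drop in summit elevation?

0.801 km

Rebound u = e ρ_c/ρ_m = 4.274 km × 2730/3360 = 3.473 km.
Net surface drop = e − u = 4.274 km − 3.473 km = e (ρ_m − ρ_c)/ρ_m = 0.801 km.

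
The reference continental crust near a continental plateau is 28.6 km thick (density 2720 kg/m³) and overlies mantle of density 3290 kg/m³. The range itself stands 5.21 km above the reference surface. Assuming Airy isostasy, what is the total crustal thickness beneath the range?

Root depth r = h ρ_c / (ρ_m − ρ_c) = 5.21 km × 2720 / 570 = 24.86 km.
Total thickness = T + h + r = 28.6 km + 5.21 km + 24.86 km = 58.7 km.

58.7 km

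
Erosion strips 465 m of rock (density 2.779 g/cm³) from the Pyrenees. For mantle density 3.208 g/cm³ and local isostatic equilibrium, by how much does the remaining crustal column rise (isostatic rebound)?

Unloading: uplift u = e ρ_c/ρ_m = 465 m × 2.779/3.208 = 403 m.

403 m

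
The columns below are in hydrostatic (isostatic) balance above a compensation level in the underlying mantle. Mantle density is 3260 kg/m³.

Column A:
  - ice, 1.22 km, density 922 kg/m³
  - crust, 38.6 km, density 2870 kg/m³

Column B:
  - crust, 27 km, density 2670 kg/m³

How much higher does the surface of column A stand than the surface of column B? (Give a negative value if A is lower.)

For any compensation level in the mantle, the mantle terms cancel and isostasy reduces to e = (Σt_A − Σt_B) − (Σ(ρt)_A − Σ(ρt)_B) / ρ_m.
Σt_A = 39.82 km; Σt_B = 27 km; Σ(ρt)_A = 111906.84; Σ(ρt)_B = 72090 (in km·kg/m³).
e = (39.82 − 27) − (111906.84 − 72090) / 3260 = 0.606 km.

0.606 km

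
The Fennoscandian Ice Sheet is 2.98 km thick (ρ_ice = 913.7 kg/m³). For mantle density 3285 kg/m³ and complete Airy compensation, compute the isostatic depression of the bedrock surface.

0.829 km

Isostatic balance requires: the ice load ρ_ice t is balanced by mantle displaced below, ρ_m s.
s = t ρ_ice / ρ_m = 2.98 km × 913.7/3285 = 0.829 km.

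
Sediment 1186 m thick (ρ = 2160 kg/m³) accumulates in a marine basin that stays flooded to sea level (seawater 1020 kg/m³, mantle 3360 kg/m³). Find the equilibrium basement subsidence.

578 m

Submarine loading: the sediment displaces seawater, and the subsidence is in turn flooded, so s (ρ_m − ρ_w) = t (ρ_sed − ρ_w).
s = 1186 m × (2160 − 1020) / (3360 − 1020) = 578 m.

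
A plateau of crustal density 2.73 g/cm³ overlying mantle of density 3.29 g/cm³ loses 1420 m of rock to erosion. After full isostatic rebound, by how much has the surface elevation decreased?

242 m

Rebound u = e ρ_c/ρ_m = 1420 m × 2.73/3.29 = 1178 m.
Net surface drop = e − u = 1420 m − 1178 m = e (ρ_m − ρ_c)/ρ_m = 242 m.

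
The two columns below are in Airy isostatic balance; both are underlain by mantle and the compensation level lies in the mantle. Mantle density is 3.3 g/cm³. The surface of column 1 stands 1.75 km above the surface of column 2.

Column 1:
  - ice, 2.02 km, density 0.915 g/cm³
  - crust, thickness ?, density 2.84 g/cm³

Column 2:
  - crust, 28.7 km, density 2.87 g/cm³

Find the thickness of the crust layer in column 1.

Take the compensation level at the base of the deeper column (depth z_c below the surface of column 1) and equate Σ ρ_i t_i down to z_c; mantle fills any gap and the z_c terms cancel.
Column 1: 2.02×0.915 + x×2.84 + (z_c − 2.02 − x)×3.3
Column 2: 1.75×0 + 28.7×2.87 + (z_c − 1.75 − 28.7)×3.3
The z_c×3.3 term appears on both sides and cancels. Collect the known terms of each column as K = Σ(ρt)_known − 3.3 × (depth of known layers): K_1 = 1.8483 − 3.3×2.02 = −4.8177; K_2 = 82.369 − 3.3×(1.75 + 28.7) = −18.116.
Balance: K_1 − x×(3.3 − 2.84) = K_2, so x = (K_1 − K_2)/(3.3 − 2.84) = 13.2983/0.46 = 28.9 km.

28.9 km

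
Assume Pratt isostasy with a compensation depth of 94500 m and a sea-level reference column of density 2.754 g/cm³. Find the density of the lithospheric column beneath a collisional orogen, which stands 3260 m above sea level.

Pratt balance: ρ_ref D = ρ (D + h).
ρ = ρ_ref D/(D + h) = 2.754 × 94500 m/(94500 m + 3260 m) = 2.66 g/cm³.

2.66 g/cm³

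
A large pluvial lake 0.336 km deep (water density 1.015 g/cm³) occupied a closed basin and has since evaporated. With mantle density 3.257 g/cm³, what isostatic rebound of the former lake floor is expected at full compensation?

u = d ρ_w/ρ_m = 0.336 km × 1.015/3.257 = 0.105 km.

0.105 km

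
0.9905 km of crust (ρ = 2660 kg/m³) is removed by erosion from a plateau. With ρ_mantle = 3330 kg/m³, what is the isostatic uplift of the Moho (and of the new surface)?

Unloading: uplift u = e ρ_c/ρ_m = 0.9905 km × 2660/3330 = 0.791 km.

0.791 km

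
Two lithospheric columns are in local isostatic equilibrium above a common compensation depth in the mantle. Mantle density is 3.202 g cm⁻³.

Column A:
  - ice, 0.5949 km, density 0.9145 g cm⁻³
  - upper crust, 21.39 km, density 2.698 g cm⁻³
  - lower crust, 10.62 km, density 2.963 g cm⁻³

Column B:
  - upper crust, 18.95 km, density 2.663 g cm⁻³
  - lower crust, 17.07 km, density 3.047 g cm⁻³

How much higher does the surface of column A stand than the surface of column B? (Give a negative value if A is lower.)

0.568 km

For any compensation level in the mantle, the mantle terms cancel and isostasy reduces to e = (Σt_A − Σt_B) − (Σ(ρt)_A − Σ(ρt)_B) / ρ_m.
Σt_A = 32.6049 km; Σt_B = 36.02 km; Σ(ρt)_A = 89.721316; Σ(ρt)_B = 102.47614 (in km·g cm⁻³).
e = (32.6049 − 36.02) − (89.721316 − 102.47614) / 3.202 = 0.568 km.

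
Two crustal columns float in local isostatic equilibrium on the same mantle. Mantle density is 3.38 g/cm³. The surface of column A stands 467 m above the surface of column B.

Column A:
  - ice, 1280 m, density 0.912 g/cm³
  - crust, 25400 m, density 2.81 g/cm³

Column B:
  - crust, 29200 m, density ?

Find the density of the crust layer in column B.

Take the compensation level at the base of the deeper column (depth z_c below the surface of column A) and equate Σ ρ_i t_i down to z_c; mantle fills any gap and the z_c terms cancel.
Column A: 1280×0.912 + 25400×2.81 + (z_c − 26680)×3.38
Column B: 467×0 + 29200×ρ + (z_c − 467 − 29200)×3.38
The z_c×3.38 term appears on both sides and cancels. Collect the known terms of each column as K = Σ(ρt)_known − 3.38 × (depth of known layers): K_A = 72541.36 − 3.38×26680 = −17637.04; K_B = 0 − 3.38×(467 + 29200) = −100274.46.
Balance: K_A = K_B + 29200×ρ, so ρ = (K_A − K_B)/29200 = 82637.4/29200 = 2.83 g/cm³.

2.83 g/cm³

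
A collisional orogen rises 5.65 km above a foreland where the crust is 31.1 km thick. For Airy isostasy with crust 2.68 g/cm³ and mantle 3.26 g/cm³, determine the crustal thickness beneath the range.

Root depth r = h ρ_c / (ρ_m − ρ_c) = 5.65 km × 2.68 / 0.58 = 26.11 km.
Total thickness = T + h + r = 31.1 km + 5.65 km + 26.11 km = 62.9 km.

62.9 km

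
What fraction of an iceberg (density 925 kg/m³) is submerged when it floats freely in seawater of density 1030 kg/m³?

Submerged fraction = ρ_obj/ρ_fluid = 925/1030 = 0.898.

0.898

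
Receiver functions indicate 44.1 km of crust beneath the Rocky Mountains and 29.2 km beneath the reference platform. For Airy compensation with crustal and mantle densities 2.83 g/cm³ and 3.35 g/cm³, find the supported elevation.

2.31 km

Excess crust Δ = 44.1 km − 29.2 km = 14.9 km, split between elevation h and root r with h + r = Δ.
Airy balance ρ_c h = (ρ_m − ρ_c) r gives r = h ρ_c/(ρ_m − ρ_c), so h (1 + ρ_c/(ρ_m − ρ_c)) = Δ, i.e. h = Δ (ρ_m − ρ_c)/ρ_m.
h = 14.9 km × 0.52/3.35 = 2.31 km.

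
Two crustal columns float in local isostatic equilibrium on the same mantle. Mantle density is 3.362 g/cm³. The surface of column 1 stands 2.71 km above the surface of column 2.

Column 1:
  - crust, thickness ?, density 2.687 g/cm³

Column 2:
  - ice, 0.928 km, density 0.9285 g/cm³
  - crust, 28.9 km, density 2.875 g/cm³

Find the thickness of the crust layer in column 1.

37.7 km

Take the compensation level at the base of the deeper column (depth z_c below the surface of column 1) and equate Σ ρ_i t_i down to z_c; mantle fills any gap and the z_c terms cancel.
Column 1: x×2.687 + (z_c − 0 − x)×3.362
Column 2: 2.71×0 + 0.928×0.9285 + 28.9×2.875 + (z_c − 2.71 − 29.828)×3.362
The z_c×3.362 term appears on both sides and cancels. Collect the known terms of each column as K = Σ(ρt)_known − 3.362 × (depth of known layers): K_1 = 0 − 3.362×0 = 0; K_2 = 83.949148 − 3.362×(2.71 + 29.828) = −25.443608.
Balance: K_1 − x×(3.362 − 2.687) = K_2, so x = (K_1 − K_2)/(3.362 − 2.687) = 25.4436/0.675 = 37.7 km.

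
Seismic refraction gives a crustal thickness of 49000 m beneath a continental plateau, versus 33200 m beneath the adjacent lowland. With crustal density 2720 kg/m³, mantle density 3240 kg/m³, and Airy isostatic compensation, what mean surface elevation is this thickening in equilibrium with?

2540 m

Excess crust Δ = 49000 m − 33200 m = 15800 m, split between elevation h and root r with h + r = Δ.
Airy balance ρ_c h = (ρ_m − ρ_c) r gives r = h ρ_c/(ρ_m − ρ_c), so h (1 + ρ_c/(ρ_m − ρ_c)) = Δ, i.e. h = Δ (ρ_m − ρ_c)/ρ_m.
h = 15800 m × 520/3240 = 2540 m.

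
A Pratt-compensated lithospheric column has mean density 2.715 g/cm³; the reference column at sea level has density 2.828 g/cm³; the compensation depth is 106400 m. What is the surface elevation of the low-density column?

ρ_ref D = ρ (D + h) → h = D (ρ_ref − ρ)/ρ.
h = 106400 m × (2.828 − 2.715)/2.715 = 4430 m.

4430 m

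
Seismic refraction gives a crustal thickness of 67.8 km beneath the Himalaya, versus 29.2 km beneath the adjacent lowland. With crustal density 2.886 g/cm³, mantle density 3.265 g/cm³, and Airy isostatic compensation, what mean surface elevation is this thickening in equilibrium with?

4.48 km

Excess crust Δ = 67.8 km − 29.2 km = 38.6 km, split between elevation h and root r with h + r = Δ.
Airy balance ρ_c h = (ρ_m − ρ_c) r gives r = h ρ_c/(ρ_m − ρ_c), so h (1 + ρ_c/(ρ_m − ρ_c)) = Δ, i.e. h = Δ (ρ_m − ρ_c)/ρ_m.
h = 38.6 km × 0.379/3.265 = 4.48 km.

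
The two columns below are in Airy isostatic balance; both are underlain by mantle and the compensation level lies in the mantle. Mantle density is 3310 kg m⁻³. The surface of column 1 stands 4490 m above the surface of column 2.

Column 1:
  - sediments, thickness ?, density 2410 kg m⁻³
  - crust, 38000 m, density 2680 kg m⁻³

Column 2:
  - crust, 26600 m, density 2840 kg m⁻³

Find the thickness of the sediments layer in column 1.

Take the compensation level at the base of the deeper column (depth z_c below the surface of column 1) and equate Σ ρ_i t_i down to z_c; mantle fills any gap and the z_c terms cancel.
Column 1: x×2410 + 38000×2680 + (z_c − 38000 − x)×3310
Column 2: 4490×0 + 26600×2840 + (z_c − 4490 − 26600)×3310
The z_c×3310 term appears on both sides and cancels. Collect the known terms of each column as K = Σ(ρt)_known − 3310 × (depth of known layers): K_1 = 101840000 − 3310×38000 = −23940000; K_2 = 75544000 − 3310×(4490 + 26600) = −27363900.
Balance: K_1 − x×(3310 − 2410) = K_2, so x = (K_1 − K_2)/(3310 − 2410) = 3423900/900 = 3800 m.

3800 m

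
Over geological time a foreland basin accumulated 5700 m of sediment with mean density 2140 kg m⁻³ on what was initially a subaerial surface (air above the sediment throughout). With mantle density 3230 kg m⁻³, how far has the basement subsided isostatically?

3780 m

Subaerial load: s = t ρ_sed / ρ_m = 5700 m × 2140/3230 = 3780 m.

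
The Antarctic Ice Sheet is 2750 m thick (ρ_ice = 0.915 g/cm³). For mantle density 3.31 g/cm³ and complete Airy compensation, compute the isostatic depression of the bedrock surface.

760 m

Isostatic balance requires: the ice load ρ_ice t is balanced by mantle displaced below, ρ_m s.
s = t ρ_ice / ρ_m = 2750 m × 0.915/3.31 = 760 m.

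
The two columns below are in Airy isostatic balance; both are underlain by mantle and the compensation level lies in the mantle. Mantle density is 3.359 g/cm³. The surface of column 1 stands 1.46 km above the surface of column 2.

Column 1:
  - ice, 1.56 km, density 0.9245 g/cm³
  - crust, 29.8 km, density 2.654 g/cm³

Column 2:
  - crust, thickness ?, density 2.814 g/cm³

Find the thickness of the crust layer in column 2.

Take the compensation level at the base of the deeper column (depth z_c below the surface of column 1) and equate Σ ρ_i t_i down to z_c; mantle fills any gap and the z_c terms cancel.
Column 1: 1.56×0.9245 + 29.8×2.654 + (z_c − 31.36)×3.359
Column 2: 1.46×0 + x×2.814 + (z_c − 1.46 − 0 − x)×3.359
The z_c×3.359 term appears on both sides and cancels. Collect the known terms of each column as K = Σ(ρt)_known − 3.359 × (depth of known layers): K_1 = 80.53142 − 3.359×31.36 = −24.80682; K_2 = 0 − 3.359×(1.46 + 0) = −4.90414.
Balance: K_1 = K_2 − x×(3.359 − 2.814), so x = (K_2 − K_1)/(3.359 − 2.814) = 19.9027/0.545 = 36.5 km.

36.5 km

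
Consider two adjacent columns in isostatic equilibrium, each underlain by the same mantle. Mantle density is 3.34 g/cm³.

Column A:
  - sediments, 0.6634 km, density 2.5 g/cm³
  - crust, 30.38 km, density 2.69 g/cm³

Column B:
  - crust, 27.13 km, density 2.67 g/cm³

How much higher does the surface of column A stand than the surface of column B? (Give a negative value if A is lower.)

For any compensation level in the mantle, the mantle terms cancel and isostasy reduces to e = (Σt_A − Σt_B) − (Σ(ρt)_A − Σ(ρt)_B) / ρ_m.
Σt_A = 31.0434 km; Σt_B = 27.13 km; Σ(ρt)_A = 83.3807; Σ(ρt)_B = 72.4371 (in km·g/cm³).
e = (31.0434 − 27.13) − (83.3807 − 72.4371) / 3.34 = 0.637 km.

0.637 km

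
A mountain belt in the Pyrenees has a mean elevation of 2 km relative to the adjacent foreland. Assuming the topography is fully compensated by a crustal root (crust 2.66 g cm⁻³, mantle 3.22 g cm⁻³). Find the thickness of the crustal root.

By Archimedes' principle applied to the lithosphere: the weight of the topography is balanced by the buoyancy of the root, ρ_c h = (ρ_m − ρ_c) r.
r = h · ρ_c / (ρ_m − ρ_c) = 2 km × 2.66 / (3.22 − 2.66) = 9.5 km.

9.5 km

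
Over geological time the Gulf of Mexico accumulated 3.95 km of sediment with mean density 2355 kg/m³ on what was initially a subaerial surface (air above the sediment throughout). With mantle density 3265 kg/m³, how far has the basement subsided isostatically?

2.85 km

Subaerial load: s = t ρ_sed / ρ_m = 3.95 km × 2355/3265 = 2.85 km.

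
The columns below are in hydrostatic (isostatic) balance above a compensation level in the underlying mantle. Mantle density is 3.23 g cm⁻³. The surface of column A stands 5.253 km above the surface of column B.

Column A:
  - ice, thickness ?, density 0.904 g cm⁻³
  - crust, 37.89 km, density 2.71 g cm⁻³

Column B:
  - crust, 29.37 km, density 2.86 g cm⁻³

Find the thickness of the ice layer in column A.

3.5 km

Take the compensation level at the base of the deeper column (depth z_c below the surface of column A) and equate Σ ρ_i t_i down to z_c; mantle fills any gap and the z_c terms cancel.
Column A: x×0.904 + 37.89×2.71 + (z_c − 37.89 − x)×3.23
Column B: 5.253×0 + 29.37×2.86 + (z_c − 5.253 − 29.37)×3.23
The z_c×3.23 term appears on both sides and cancels. Collect the known terms of each column as K = Σ(ρt)_known − 3.23 × (depth of known layers): K_A = 102.6819 − 3.23×37.89 = −19.7028; K_B = 83.9982 − 3.23×(5.253 + 29.37) = −27.83409.
Balance: K_A − x×(3.23 − 0.904) = K_B, so x = (K_A − K_B)/(3.23 − 0.904) = 8.13129/2.326 = 3.5 km.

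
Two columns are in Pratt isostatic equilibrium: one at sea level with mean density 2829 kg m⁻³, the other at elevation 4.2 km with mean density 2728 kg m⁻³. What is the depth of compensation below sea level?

113 km

ρ_ref D = ρ (D + h) → D (ρ_ref − ρ) = ρ h.
D = ρ h/(ρ_ref − ρ) = 2728 × 4.2 km/(2829 − 2728) = 113 km.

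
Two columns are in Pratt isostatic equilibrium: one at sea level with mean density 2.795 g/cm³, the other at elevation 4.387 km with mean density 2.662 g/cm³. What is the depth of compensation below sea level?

ρ_ref D = ρ (D + h) → D (ρ_ref − ρ) = ρ h.
D = ρ h/(ρ_ref − ρ) = 2.662 × 4.387 km/(2.795 − 2.662) = 87.8 km.

87.8 km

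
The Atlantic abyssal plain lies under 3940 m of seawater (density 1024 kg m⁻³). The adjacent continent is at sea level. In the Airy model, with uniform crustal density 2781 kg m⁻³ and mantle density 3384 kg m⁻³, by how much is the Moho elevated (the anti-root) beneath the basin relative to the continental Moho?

11500 m

In Airy isostatic equilibrium: replacing crust with seawater at the top is compensated by replacing crust with mantle at the base: d (ρ_c − ρ_w) = a (ρ_m − ρ_c).
a = d (ρ_c − ρ_w)/(ρ_m − ρ_c) = 3940 m × 1757/603 = 11500 m.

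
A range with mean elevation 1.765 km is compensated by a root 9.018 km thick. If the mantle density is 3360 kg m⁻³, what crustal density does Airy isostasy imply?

ρ_c h = (ρ_m − ρ_c) r → ρ_c (h + r) = ρ_m r → ρ_c = ρ_m r / (h + r).
ρ_c = 3360 × 9.018 km / (1.765 km + 9.018 km) = 2810 kg m⁻³.

2810 kg m⁻³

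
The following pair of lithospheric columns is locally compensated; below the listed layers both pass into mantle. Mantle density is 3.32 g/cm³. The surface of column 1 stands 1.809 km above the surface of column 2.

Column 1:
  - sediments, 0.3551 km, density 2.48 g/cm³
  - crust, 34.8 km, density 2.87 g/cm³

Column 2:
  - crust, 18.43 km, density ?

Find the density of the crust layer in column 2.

2.78 g/cm³

Take the compensation level at the base of the deeper column (depth z_c below the surface of column 1) and equate Σ ρ_i t_i down to z_c; mantle fills any gap and the z_c terms cancel.
Column 1: 0.3551×2.48 + 34.8×2.87 + (z_c − 35.1551)×3.32
Column 2: 1.809×0 + 18.43×ρ + (z_c − 1.809 − 18.43)×3.32
The z_c×3.32 term appears on both sides and cancels. Collect the known terms of each column as K = Σ(ρt)_known − 3.32 × (depth of known layers): K_1 = 100.756648 − 3.32×35.1551 = −15.958284; K_2 = 0 − 3.32×(1.809 + 18.43) = −67.19348.
Balance: K_1 = K_2 + 18.43×ρ, so ρ = (K_1 − K_2)/18.43 = 51.2352/18.43 = 2.78 g/cm³.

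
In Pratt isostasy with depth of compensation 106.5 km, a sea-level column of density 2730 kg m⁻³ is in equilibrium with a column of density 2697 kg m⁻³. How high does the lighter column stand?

1.3 km

ρ_ref D = ρ (D + h) → h = D (ρ_ref − ρ)/ρ.
h = 106.5 km × (2730 − 2697)/2697 = 1.3 km.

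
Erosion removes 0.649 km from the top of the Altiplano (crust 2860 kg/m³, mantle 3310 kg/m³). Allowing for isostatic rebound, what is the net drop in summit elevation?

0.0882 km

Rebound u = e ρ_c/ρ_m = 0.649 km × 2860/3310 = 0.5608 km.
Net surface drop = e − u = 0.649 km − 0.5608 km = e (ρ_m − ρ_c)/ρ_m = 0.0882 km.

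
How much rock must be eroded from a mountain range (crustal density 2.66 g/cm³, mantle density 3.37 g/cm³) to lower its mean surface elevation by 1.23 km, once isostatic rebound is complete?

5.84 km

Net drop Δ = e − u = e − e ρ_c/ρ_m = e (ρ_m − ρ_c)/ρ_m.
e = Δ ρ_m/(ρ_m − ρ_c) = 1.23 km × 3.37/0.71 = 5.84 km.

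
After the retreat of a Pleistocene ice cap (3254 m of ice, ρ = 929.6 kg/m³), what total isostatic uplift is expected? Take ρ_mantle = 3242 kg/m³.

933 m

Removing the load lets mantle flow back in; uplift u satisfies ρ_ice t = ρ_m u.
u = t ρ_ice/ρ_m = 3254 m × 929.6/3242 = 933 m.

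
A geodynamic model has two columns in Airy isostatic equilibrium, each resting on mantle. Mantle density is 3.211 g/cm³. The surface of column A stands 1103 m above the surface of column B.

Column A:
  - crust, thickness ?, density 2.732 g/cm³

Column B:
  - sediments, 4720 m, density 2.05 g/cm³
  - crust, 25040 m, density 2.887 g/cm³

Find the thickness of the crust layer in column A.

Take the compensation level at the base of the deeper column (depth z_c below the surface of column A) and equate Σ ρ_i t_i down to z_c; mantle fills any gap and the z_c terms cancel.
Column A: x×2.732 + (z_c − 0 − x)×3.211
Column B: 1103×0 + 4720×2.05 + 25040×2.887 + (z_c − 1103 − 29760)×3.211
The z_c×3.211 term appears on both sides and cancels. Collect the known terms of each column as K = Σ(ρt)_known − 3.211 × (depth of known layers): K_A = 0 − 3.211×0 = 0; K_B = 81966.48 − 3.211×(1103 + 29760) = −17134.613.
Balance: K_A − x×(3.211 − 2.732) = K_B, so x = (K_A − K_B)/(3.211 − 2.732) = 17134.6/0.479 = 35800 m.

35800 m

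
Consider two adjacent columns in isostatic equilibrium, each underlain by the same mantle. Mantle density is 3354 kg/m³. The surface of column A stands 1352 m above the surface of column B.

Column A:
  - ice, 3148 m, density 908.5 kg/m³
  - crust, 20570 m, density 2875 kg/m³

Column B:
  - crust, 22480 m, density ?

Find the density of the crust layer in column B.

2770 kg/m³

Take the compensation level at the base of the deeper column (depth z_c below the surface of column A) and equate Σ ρ_i t_i down to z_c; mantle fills any gap and the z_c terms cancel.
Column A: 3148×908.5 + 20570×2875 + (z_c − 23718)×3354
Column B: 1352×0 + 22480×ρ + (z_c − 1352 − 22480)×3354
The z_c×3354 term appears on both sides and cancels. Collect the known terms of each column as K = Σ(ρt)_known − 3354 × (depth of known layers): K_A = 61998708 − 3354×23718 = −17551464; K_B = 0 − 3354×(1352 + 22480) = −79932528.
Balance: K_A = K_B + 22480×ρ, so ρ = (K_A − K_B)/22480 = 62381100/22480 = 2770 kg/m³.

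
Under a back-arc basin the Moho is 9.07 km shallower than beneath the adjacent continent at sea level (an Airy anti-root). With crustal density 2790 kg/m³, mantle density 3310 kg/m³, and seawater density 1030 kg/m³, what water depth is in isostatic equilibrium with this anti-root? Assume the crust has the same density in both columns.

Replacing a thickness d of crust by seawater at the top must be balanced by replacing crust with mantle at the base: d (ρ_c − ρ_w) = a (ρ_m − ρ_c).
d = a (ρ_m − ρ_c)/(ρ_c − ρ_w) = 9.07 km × 520/1760 = 2.68 km.

2.68 km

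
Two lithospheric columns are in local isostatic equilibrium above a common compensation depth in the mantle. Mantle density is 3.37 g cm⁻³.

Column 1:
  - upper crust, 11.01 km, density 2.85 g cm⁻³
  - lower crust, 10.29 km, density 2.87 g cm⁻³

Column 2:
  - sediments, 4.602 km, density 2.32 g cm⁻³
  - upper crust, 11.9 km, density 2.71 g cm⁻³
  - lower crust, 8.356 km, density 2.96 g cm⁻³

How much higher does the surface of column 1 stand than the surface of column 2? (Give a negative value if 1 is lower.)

−1.56 km

For any compensation level in the mantle, the mantle terms cancel and isostasy reduces to e = (Σt_1 − Σt_2) − (Σ(ρt)_1 − Σ(ρt)_2) / ρ_m.
Σt_1 = 21.3 km; Σt_2 = 24.858 km; Σ(ρt)_1 = 60.9108; Σ(ρt)_2 = 67.6594 (in km·g cm⁻³).
e = (21.3 − 24.858) − (60.9108 − 67.6594) / 3.37 = −1.56 km.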